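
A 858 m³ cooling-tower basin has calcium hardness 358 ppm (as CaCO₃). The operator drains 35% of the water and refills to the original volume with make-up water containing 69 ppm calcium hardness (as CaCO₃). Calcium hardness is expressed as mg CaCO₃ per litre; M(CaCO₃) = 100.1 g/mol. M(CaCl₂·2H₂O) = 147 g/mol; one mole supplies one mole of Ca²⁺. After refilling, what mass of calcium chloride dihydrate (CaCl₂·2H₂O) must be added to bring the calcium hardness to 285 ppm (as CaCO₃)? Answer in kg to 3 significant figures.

35.5 kg

Volume: 858 m³ = 858,000 L.
After draining 35% and refilling: 358 × 0.65 + 69 × 0.35 = 256.85 ppm.
Deficit to target: 285 − 256.85 = 28.15 mg/L.
As CaCO₃: 28.15 mg/L × 858,000 L = 24,150 g; ÷ 100.1 = 241.3 mol Ca²⁺.
Mass: 241.3 × 147 = 35,470 g.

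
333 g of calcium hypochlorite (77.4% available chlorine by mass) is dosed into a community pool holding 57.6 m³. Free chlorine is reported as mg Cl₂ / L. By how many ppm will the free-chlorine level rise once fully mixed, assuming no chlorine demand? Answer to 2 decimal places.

Volume: 57.6 m³ = 57,600 L.
Available chlorine delivered: 333 g × 0.774 = 257.7 g as Cl₂.
Concentration rise: 257.7 g / 57,600 L = 4.475 mg/L = 4.47 ppm.

4.47 ppm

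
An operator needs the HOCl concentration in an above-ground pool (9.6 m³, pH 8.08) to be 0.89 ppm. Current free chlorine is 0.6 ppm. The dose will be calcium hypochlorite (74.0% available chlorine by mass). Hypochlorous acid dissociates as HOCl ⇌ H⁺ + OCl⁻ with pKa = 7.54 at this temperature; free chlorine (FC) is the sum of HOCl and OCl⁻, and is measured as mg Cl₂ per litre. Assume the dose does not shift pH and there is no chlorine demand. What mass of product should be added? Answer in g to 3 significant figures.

Volume: 9.6 m³ = 9,600 L.
[OCl⁻]/[HOCl] = 10^(pH − pKa) = 10^(8.08 − 7.54) = 3.467; fraction as HOCl = 1/(1 + 3.467) = 0.2238.
Free chlorine required for 0.89 ppm HOCl: 0.89 / 0.2238 = 3.976 ppm.
FC to add: 3.976 − 0.6 = 3.376 mg/L as Cl₂.
Cl₂ equivalent: 3.376 mg/L × 9,600 L = 32.41 g.
Product at 74.0% available Cl: 32.41 / 0.74 = 43.8 g.

43.8 g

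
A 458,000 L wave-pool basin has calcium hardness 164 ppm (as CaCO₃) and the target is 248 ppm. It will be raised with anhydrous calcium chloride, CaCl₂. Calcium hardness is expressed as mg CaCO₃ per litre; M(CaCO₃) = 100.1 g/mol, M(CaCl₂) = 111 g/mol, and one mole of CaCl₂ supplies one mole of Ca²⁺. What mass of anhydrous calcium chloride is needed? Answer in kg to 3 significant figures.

42.7 kg

Hardness to add: (248 − 164) = 84 mg/L as CaCO₃ × 458,000 L = 38,470 g as CaCO₃.
Moles of Ca²⁺ (1 mol Ca²⁺ ≡ 1 mol CaCO₃): 38,470 / 100.1 g/mol = 384.3 mol.
Mass of CaCl₂: 384.3 × 111 = 42,660 g.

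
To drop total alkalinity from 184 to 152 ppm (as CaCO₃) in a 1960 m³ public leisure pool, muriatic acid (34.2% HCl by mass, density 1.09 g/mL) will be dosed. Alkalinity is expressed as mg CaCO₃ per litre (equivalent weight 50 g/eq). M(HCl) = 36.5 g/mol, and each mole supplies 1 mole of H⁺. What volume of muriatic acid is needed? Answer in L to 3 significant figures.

123 L

Volume: 1960 m³ = 1,960,000 L.
Alkalinity to neutralize: (184 − 152) = 32 mg/L as CaCO₃ × 1,960,000 L = 62,720 g as CaCO₃.
Equivalents of H⁺ required: 62,720 ÷ 50 g/eq = 1254 eq = 1254 mol HCl.
Mass of HCl: 1254 × 36.5 = 45,790 g.
Mass of 34.2% solution: 45,790 / 0.342 = 133,900 g.
Volume: 133,900 g ÷ 1.09 g/mL = 122,800 mL.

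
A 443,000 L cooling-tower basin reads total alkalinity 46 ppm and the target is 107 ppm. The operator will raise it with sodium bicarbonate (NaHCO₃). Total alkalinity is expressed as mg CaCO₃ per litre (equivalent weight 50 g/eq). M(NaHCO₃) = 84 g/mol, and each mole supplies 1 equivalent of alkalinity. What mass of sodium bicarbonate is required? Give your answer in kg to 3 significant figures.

45.4 kg

Alkalinity to add: (107 − 46) = 61 mg/L as CaCO₃ × 443,000 L = 27,020 g as CaCO₃.
Equivalents: 27,020 g ÷ 50 g/eq = 540.5 eq.
NaHCO₃ supplies 1 eq per mole → 540.5 mol.
Mass: 540.5 mol × 84 g/mol = 45,400 g.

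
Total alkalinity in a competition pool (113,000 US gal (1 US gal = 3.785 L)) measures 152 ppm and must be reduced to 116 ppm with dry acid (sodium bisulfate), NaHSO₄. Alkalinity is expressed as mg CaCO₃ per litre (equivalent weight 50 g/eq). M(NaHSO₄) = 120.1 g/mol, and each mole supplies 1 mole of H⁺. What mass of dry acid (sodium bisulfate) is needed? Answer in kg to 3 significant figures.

Volume: 113,000 US gal × 3.785 L/gal = 427,705 L.
Alkalinity to neutralize: (152 − 116) = 36 mg/L as CaCO₃ × 427,705 L = 15,400 g as CaCO₃.
Equivalents of H⁺ required: 15,400 ÷ 50 g/eq = 307.9 eq = 307.9 mol NaHSO₄.
Mass of NaHSO₄: 307.9 × 120.1 = 36,980 g.

37.0 kg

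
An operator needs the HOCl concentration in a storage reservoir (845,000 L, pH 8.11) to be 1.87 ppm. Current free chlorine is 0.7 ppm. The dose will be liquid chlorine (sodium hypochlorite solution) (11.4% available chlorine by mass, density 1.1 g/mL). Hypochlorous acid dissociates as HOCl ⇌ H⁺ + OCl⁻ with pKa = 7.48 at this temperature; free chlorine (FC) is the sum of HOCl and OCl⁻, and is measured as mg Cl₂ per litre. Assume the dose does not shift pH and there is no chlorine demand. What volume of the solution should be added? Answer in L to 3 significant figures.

[OCl⁻]/[HOCl] = 10^(pH − pKa) = 10^(8.11 − 7.48) = 4.266; fraction as HOCl = 1/(1 + 4.266) = 0.1899.
Free chlorine required for 1.87 ppm HOCl: 1.87 / 0.1899 = 9.847 ppm.
FC to add: 9.847 − 0.7 = 9.147 mg/L as Cl₂.
Cl₂ equivalent: 9.147 mg/L × 845,000 L = 7729 g.
Product at 11.4% available Cl: 7729 / 0.114 = 67,800 g.
Volume: 67,800 g ÷ 1.1 g/mL = 61,640 mL.

61.6 L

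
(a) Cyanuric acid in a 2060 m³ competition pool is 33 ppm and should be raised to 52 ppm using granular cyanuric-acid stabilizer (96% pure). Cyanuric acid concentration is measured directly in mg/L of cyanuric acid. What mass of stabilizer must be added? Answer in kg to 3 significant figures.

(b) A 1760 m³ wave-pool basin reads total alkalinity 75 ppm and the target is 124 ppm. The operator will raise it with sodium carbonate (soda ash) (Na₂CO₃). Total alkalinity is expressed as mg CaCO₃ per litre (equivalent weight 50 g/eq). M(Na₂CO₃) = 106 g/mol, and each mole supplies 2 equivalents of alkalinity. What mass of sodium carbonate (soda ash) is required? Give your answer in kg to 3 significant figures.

(a) Volume: 2060 m³ = 2,060,000 L.
(a) CYA to add: (52 − 33) = 19 mg/L × 2,060,000 L = 39,140 g cyanuric acid.
(a) At 96% purity: 39,140 / 0.96 = 40,770 g product.

(b) Volume: 1760 m³ = 1,760,000 L.
(b) Alkalinity to add: (124 − 75) = 49 mg/L as CaCO₃ × 1,760,000 L = 86,240 g as CaCO₃.
(b) Equivalents: 86,240 g ÷ 50 g/eq = 1725 eq.
(b) Each mole of Na₂CO₃ supplies 2 eq, so 1725 / 2 = 862.4 mol.
(b) Mass: 862.4 mol × 106 g/mol = 91,410 g.

(a) 40.8 kg; (b) 91.4 kg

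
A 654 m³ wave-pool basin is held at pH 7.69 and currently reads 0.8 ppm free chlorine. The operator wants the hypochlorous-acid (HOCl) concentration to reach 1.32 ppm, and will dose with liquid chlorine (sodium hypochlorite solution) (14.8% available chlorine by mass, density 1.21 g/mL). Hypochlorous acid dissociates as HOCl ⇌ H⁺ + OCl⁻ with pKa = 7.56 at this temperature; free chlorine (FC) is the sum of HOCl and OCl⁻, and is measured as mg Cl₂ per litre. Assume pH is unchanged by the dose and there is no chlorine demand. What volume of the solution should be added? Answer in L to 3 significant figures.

8.40 L

Volume: 654 m³ = 654,000 L.
[OCl⁻]/[HOCl] = 10^(pH − pKa) = 10^(7.69 − 7.56) = 1.349; fraction as HOCl = 1/(1 + 1.349) = 0.4257.
Free chlorine required for 1.32 ppm HOCl: 1.32 / 0.4257 = 3.101 ppm.
FC to add: 3.101 − 0.8 = 2.301 mg/L as Cl₂.
Cl₂ equivalent: 2.301 mg/L × 654,000 L = 1505 g.
Product at 14.8% available Cl: 1505 / 0.148 = 10,170 g.
Volume: 10,170 g ÷ 1.21 g/mL = 8402 mL.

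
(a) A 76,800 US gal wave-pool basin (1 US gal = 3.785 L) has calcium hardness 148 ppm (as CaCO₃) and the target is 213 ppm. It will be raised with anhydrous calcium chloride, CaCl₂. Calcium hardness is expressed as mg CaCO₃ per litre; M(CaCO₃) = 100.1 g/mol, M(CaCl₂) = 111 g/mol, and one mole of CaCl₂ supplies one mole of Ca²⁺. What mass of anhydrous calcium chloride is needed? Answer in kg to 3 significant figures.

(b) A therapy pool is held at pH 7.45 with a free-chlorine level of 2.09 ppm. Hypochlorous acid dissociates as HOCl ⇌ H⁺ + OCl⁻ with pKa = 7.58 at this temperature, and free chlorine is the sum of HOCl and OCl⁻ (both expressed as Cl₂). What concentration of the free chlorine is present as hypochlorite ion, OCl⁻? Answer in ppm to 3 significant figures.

(a) 21.0 kg; (b) 0.890 ppm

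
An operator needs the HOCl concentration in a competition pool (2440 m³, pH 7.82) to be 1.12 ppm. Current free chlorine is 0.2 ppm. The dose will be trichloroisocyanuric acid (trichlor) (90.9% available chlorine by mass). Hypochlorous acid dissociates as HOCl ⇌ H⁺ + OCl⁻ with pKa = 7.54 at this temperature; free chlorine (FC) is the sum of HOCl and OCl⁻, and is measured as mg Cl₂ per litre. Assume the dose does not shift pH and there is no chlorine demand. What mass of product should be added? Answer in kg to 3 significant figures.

Volume: 2440 m³ = 2,440,000 L.
[OCl⁻]/[HOCl] = 10^(pH − pKa) = 10^(7.82 − 7.54) = 1.905; fraction as HOCl = 1/(1 + 1.905) = 0.3442.
Free chlorine required for 1.12 ppm HOCl: 1.12 / 0.3442 = 3.254 ppm.
FC to add: 3.254 − 0.2 = 3.054 mg/L as Cl₂.
Cl₂ equivalent: 3.054 mg/L × 2,440,000 L = 7452 g.
Product at 90.9% available Cl: 7452 / 0.909 = 8198 g.

8.20 kg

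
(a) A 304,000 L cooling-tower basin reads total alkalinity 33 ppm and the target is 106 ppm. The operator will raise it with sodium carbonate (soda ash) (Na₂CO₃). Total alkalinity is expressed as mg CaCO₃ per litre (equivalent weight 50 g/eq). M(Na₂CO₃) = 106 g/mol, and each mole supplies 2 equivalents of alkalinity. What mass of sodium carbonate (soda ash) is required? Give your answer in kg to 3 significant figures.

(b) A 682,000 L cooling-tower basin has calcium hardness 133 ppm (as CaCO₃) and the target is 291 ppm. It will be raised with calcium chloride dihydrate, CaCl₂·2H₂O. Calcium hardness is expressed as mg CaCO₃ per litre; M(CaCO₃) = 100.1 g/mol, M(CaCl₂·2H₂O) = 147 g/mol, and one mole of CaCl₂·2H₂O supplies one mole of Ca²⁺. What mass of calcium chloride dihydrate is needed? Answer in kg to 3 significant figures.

(a) 23.5 kg; (b) 158 kg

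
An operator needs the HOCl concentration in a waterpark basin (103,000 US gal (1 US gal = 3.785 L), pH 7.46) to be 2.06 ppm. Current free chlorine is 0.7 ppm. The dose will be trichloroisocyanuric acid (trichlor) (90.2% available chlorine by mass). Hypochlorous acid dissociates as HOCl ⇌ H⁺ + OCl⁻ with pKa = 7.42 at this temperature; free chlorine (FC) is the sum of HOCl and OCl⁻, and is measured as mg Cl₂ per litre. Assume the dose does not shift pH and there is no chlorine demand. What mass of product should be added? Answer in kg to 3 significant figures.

Volume: 103,000 US gal × 3.785 L/gal = 389,855 L.
[OCl⁻]/[HOCl] = 10^(pH − pKa) = 10^(7.46 − 7.42) = 1.096; fraction as HOCl = 1/(1 + 1.096) = 0.477.
Free chlorine required for 2.06 ppm HOCl: 2.06 / 0.477 = 4.319 ppm.
FC to add: 4.319 − 0.7 = 3.619 mg/L as Cl₂.
Cl₂ equivalent: 3.619 mg/L × 389,855 L = 1411 g.
Product at 90.2% available Cl: 1411 / 0.902 = 1564 g.

1.56 kg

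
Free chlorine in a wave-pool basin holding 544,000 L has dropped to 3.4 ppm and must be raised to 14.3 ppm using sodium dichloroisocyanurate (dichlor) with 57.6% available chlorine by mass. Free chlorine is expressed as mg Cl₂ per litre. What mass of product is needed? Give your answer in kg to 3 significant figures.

Chlorine deficit: 14.3 − 3.4 = 10.9 ppm = 10.9 mg/L as Cl₂.
Cl₂ equivalent needed: 10.9 mg/L × 544,000 L = 5,930,000 mg = 5930 g.
Product at 57.6% available chlorine: 5930 / 0.576 = 10,290 g.

10.3 kg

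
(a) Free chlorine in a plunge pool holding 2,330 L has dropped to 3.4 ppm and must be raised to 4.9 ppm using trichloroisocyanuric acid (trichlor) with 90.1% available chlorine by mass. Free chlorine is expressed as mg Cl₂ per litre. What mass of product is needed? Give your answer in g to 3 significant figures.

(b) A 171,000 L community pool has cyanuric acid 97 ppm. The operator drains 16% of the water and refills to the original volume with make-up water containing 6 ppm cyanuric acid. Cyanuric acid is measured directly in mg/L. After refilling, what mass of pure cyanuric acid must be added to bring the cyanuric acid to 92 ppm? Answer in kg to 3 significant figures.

(a) 3.88 g; (b) 1.63 kg

(a) Chlorine deficit: 4.9 − 3.4 = 1.5 ppm = 1.5 mg/L as Cl₂.
(a) Cl₂ equivalent needed: 1.5 mg/L × 2,330 L = 3495 mg = 3.495 g.
(a) Product at 90.1% available chlorine: 3.495 / 0.901 = 3.879 g.

(b) After draining 16% and refilling: 97 × 0.84 + 6 × 0.16 = 82.44 ppm.
(b) Deficit to target: 92 − 82.44 = 9.56 mg/L.
(b) Mass: 9.56 mg/L × 171,000 L = 1635 g cyanuric acid.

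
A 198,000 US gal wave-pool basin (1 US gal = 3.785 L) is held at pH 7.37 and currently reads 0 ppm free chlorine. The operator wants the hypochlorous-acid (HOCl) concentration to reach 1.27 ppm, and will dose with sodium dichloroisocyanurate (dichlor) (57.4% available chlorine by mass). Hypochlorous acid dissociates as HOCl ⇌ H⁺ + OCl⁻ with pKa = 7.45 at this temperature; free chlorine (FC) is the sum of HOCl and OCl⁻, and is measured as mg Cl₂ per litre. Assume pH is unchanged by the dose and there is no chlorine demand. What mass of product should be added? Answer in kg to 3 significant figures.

Volume: 198,000 US gal × 3.785 L/gal = 749,430 L.
[OCl⁻]/[HOCl] = 10^(pH − pKa) = 10^(7.37 − 7.45) = 0.8318; fraction as HOCl = 1/(1 + 0.8318) = 0.5459.
Free chlorine required for 1.27 ppm HOCl: 1.27 / 0.5459 = 2.326 ppm.
FC to add: 2.326 − 0 = 2.326 mg/L as Cl₂.
Cl₂ equivalent: 2.326 mg/L × 749,430 L = 1743 g.
Product at 57.4% available Cl: 1743 / 0.574 = 3037 g.

3.04 kg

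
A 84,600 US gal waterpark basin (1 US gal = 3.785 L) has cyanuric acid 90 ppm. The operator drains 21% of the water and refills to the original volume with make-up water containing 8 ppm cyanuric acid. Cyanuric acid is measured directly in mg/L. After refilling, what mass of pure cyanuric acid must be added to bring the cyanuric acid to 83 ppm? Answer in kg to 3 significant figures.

Volume: 84,600 US gal × 3.785 L/gal = 320,211 L.
After draining 21% and refilling: 90 × 0.79 + 8 × 0.21 = 72.78 ppm.
Deficit to target: 83 − 72.78 = 10.22 mg/L.
Mass: 10.22 mg/L × 320,211 L = 3273 g cyanuric acid.

3.27 kg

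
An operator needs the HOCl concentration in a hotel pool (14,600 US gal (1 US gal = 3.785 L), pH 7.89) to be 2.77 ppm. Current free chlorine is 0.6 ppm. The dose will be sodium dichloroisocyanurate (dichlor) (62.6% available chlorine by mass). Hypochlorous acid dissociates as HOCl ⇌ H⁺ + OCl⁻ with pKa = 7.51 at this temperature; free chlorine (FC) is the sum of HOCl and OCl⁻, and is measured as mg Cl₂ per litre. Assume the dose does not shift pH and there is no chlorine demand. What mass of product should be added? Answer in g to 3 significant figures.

778 g

Volume: 14,600 US gal × 3.785 L/gal = 55,261 L.
[OCl⁻]/[HOCl] = 10^(pH − pKa) = 10^(7.89 − 7.51) = 2.399; fraction as HOCl = 1/(1 + 2.399) = 0.2942.
Free chlorine required for 2.77 ppm HOCl: 2.77 / 0.2942 = 9.415 ppm.
FC to add: 9.415 − 0.6 = 8.815 mg/L as Cl₂.
Cl₂ equivalent: 8.815 mg/L × 55,261 L = 487.1 g.
Product at 62.6% available Cl: 487.1 / 0.626 = 778.1 g.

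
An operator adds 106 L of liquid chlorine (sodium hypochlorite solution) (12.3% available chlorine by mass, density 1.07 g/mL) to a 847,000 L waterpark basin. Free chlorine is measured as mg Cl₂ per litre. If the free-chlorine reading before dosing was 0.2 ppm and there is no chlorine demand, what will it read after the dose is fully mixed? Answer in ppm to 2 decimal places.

Mass of solution: 106 L × 1000 mL/L × 1.07 g/mL = 113,400 g.
Available chlorine delivered: 113,400 g × 0.123 = 13,950 g as Cl₂.
Concentration rise: 13,950 g / 847,000 L = 16.47 mg/L = 16.47 ppm.
Final FC: 0.2 + 16.47 = 16.67 ppm.

16.67 ppm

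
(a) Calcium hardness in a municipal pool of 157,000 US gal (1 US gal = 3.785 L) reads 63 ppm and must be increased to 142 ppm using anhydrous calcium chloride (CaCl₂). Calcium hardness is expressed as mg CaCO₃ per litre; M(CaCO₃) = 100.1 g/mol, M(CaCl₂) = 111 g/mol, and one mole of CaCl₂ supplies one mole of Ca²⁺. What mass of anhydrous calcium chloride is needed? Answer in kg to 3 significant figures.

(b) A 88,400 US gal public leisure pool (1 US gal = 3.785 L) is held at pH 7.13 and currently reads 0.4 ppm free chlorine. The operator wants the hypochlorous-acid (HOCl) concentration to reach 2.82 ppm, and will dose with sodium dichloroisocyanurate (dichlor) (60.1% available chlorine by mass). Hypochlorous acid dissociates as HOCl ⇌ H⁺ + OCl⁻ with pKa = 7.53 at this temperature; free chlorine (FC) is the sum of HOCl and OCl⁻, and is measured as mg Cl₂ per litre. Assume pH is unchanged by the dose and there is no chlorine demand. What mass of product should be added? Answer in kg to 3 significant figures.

(a) 52.1 kg; (b) 1.97 kg

(a) Volume: 157,000 US gal × 3.785 L/gal = 594,245 L.
(a) Hardness to add: (142 − 63) = 79 mg/L as CaCO₃ × 594,245 L = 46,950 g as CaCO₃.
(a) Moles of Ca²⁺ (1 mol Ca²⁺ ≡ 1 mol CaCO₃): 46,950 / 100.1 g/mol = 469 mol.
(a) Mass of CaCl₂: 469 × 111 = 52,060 g.

(b) Volume: 88,400 US gal × 3.785 L/gal = 334,594 L.
(b) [OCl⁻]/[HOCl] = 10^(pH − pKa) = 10^(7.13 − 7.53) = 0.3981; fraction as HOCl = 1/(1 + 0.3981) = 0.7153.
(b) Free chlorine required for 2.82 ppm HOCl: 2.82 / 0.7153 = 3.943 ppm.
(b) FC to add: 3.943 − 0.4 = 3.543 mg/L as Cl₂.
(b) Cl₂ equivalent: 3.543 mg/L × 334,594 L = 1185 g.
(b) Product at 60.1% available Cl: 1185 / 0.601 = 1972 g.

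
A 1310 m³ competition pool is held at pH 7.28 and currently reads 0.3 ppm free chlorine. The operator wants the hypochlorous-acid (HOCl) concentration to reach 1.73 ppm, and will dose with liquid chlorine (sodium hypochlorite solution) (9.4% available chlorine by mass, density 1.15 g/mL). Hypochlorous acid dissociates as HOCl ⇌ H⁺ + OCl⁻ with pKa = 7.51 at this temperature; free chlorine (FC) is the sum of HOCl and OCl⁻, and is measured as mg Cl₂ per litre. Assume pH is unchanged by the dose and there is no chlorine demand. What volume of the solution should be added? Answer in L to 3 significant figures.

29.7 L

Volume: 1310 m³ = 1,310,000 L.
[OCl⁻]/[HOCl] = 10^(pH − pKa) = 10^(7.28 − 7.51) = 0.5888; fraction as HOCl = 1/(1 + 0.5888) = 0.6294.
Free chlorine required for 1.73 ppm HOCl: 1.73 / 0.6294 = 2.749 ppm.
FC to add: 2.749 − 0.3 = 2.449 mg/L as Cl₂.
Cl₂ equivalent: 2.449 mg/L × 1,310,000 L = 3208 g.
Product at 9.4% available Cl: 3208 / 0.094 = 34,130 g.
Volume: 34,130 g ÷ 1.15 g/mL = 29,670 mL.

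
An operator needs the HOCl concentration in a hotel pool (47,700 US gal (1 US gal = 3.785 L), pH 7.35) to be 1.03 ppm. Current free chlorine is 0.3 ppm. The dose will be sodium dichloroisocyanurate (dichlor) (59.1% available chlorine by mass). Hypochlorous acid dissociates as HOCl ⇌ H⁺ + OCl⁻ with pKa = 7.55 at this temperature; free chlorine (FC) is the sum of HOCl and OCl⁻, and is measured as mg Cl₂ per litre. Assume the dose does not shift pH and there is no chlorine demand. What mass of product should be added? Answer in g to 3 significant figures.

422 g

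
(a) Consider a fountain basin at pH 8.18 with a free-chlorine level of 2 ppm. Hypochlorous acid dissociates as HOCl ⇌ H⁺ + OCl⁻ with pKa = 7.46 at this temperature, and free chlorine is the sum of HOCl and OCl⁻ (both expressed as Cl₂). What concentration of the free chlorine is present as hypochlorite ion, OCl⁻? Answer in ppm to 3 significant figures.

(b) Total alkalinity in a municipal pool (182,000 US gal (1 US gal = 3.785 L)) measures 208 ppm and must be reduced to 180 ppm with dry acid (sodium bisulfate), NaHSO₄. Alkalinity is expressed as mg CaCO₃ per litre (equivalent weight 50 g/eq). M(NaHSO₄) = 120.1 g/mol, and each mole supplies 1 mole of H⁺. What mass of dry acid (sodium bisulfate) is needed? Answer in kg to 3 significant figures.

(a) [OCl⁻]/[HOCl] = 10^(pH − pKa) = 10^(8.18 − 7.46) = 10^0.72 = 5.248.
(a) Fraction as HOCl = 1 / (1 + 5.248) = 0.16.
(a) OCl⁻ = (1 − 0.16) × 2 ppm = 1.68 ppm.

(b) Volume: 182,000 US gal × 3.785 L/gal = 688,870 L.
(b) Alkalinity to neutralize: (208 − 180) = 28 mg/L as CaCO₃ × 688,870 L = 19,290 g as CaCO₃.
(b) Equivalents of H⁺ required: 19,290 ÷ 50 g/eq = 385.8 eq = 385.8 mol NaHSO₄.
(b) Mass of NaHSO₄: 385.8 × 120.1 = 46,330 g.

(a) 1.68 ppm; (b) 46.3 kg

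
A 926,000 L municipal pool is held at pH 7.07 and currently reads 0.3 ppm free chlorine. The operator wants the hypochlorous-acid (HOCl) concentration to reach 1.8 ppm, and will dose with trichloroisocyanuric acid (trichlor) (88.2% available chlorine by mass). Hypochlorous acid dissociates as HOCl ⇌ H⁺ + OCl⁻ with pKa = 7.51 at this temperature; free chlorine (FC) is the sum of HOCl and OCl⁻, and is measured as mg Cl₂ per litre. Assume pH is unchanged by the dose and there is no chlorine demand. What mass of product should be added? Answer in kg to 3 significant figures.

2.26 kg

[OCl⁻]/[HOCl] = 10^(pH − pKa) = 10^(7.07 − 7.51) = 0.3631; fraction as HOCl = 1/(1 + 0.3631) = 0.7336.
Free chlorine required for 1.8 ppm HOCl: 1.8 / 0.7336 = 2.454 ppm.
FC to add: 2.454 − 0.3 = 2.154 mg/L as Cl₂.
Cl₂ equivalent: 2.154 mg/L × 926,000 L = 1994 g.
Product at 88.2% available Cl: 1994 / 0.882 = 2261 g.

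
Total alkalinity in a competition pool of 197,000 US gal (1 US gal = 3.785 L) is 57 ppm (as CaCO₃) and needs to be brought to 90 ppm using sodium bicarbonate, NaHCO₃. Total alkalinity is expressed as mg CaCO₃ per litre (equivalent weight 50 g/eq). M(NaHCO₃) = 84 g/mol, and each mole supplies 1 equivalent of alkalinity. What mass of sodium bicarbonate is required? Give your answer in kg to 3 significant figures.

Volume: 197,000 US gal × 3.785 L/gal = 745,645 L.
Alkalinity to add: (90 − 57) = 33 mg/L as CaCO₃ × 745,645 L = 24,610 g as CaCO₃.
Equivalents: 24,610 g ÷ 50 g/eq = 492.1 eq.
NaHCO₃ supplies 1 eq per mole → 492.1 mol.
Mass: 492.1 mol × 84 g/mol = 41,340 g.

41.3 kg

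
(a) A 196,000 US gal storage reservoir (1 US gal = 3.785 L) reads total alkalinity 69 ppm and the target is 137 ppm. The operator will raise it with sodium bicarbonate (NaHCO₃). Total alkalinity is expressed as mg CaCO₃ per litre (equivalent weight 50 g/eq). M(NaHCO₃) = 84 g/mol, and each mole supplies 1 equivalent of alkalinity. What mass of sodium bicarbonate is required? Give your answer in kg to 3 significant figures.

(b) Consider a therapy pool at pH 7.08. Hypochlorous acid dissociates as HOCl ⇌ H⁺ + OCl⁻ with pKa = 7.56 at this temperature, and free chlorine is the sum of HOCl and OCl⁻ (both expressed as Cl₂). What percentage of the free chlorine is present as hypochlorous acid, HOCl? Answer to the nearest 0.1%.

(a) Volume: 196,000 US gal × 3.785 L/gal = 741,860 L.
(a) Alkalinity to add: (137 − 69) = 68 mg/L as CaCO₃ × 741,860 L = 50,450 g as CaCO₃.
(a) Equivalents: 50,450 g ÷ 50 g/eq = 1009 eq.
(a) NaHCO₃ supplies 1 eq per mole → 1009 mol.
(a) Mass: 1009 mol × 84 g/mol = 84,750 g.

(b) [OCl⁻]/[HOCl] = 10^(pH − pKa) = 10^(7.08 − 7.56) = 10^-0.48 = 0.3311.
(b) Fraction as HOCl = 1 / (1 + 0.3311) = 0.7512.

(a) 84.8 kg; (b) 75.1%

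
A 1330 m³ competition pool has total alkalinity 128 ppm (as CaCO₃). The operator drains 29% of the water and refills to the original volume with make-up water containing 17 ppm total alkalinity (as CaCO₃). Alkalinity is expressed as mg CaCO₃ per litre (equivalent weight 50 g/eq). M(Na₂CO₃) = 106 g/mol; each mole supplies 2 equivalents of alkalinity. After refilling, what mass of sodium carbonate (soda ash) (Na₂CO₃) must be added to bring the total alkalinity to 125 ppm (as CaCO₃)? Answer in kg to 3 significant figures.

Volume: 1330 m³ = 1,330,000 L.
After draining 29% and refilling: 128 × 0.71 + 17 × 0.29 = 95.81 ppm.
Deficit to target: 125 − 95.81 = 29.19 mg/L.
As CaCO₃: 29.19 mg/L × 1,330,000 L = 38,820 g; ÷ 50 g/eq ÷ 2 = 388.2 mol Na₂CO₃.
Mass: 388.2 × 106 = 41,150 g.

41.2 kg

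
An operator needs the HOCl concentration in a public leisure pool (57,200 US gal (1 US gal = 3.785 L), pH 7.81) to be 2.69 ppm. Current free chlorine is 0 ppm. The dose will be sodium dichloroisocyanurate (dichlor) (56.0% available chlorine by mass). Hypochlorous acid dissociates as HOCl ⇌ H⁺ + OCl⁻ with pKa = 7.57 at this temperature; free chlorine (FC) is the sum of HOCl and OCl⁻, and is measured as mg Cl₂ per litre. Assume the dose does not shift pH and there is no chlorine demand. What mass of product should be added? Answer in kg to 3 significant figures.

Volume: 57,200 US gal × 3.785 L/gal = 216,502 L.
[OCl⁻]/[HOCl] = 10^(pH − pKa) = 10^(7.81 − 7.57) = 1.738; fraction as HOCl = 1/(1 + 1.738) = 0.3653.
Free chlorine required for 2.69 ppm HOCl: 2.69 / 0.3653 = 7.365 ppm.
FC to add: 7.365 − 0 = 7.365 mg/L as Cl₂.
Cl₂ equivalent: 7.365 mg/L × 216,502 L = 1594 g.
Product at 56.0% available Cl: 1594 / 0.56 = 2847 g.

2.85 kg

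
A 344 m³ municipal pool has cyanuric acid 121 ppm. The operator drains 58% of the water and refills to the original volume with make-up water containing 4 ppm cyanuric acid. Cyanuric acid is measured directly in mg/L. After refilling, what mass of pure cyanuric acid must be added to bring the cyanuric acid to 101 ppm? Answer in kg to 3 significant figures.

Volume: 344 m³ = 344,000 L.
After draining 58% and refilling: 121 × 0.42 + 4 × 0.58 = 53.14 ppm.
Deficit to target: 101 − 53.14 = 47.86 mg/L.
Mass: 47.86 mg/L × 344,000 L = 16,460 g cyanuric acid.

16.5 kg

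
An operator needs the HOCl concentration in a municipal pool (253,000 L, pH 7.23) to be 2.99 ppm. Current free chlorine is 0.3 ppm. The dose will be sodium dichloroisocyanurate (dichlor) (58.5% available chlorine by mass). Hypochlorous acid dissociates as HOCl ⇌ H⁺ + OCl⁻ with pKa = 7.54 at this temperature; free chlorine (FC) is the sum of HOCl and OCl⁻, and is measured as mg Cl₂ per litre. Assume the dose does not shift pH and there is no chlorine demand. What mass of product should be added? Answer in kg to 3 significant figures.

[OCl⁻]/[HOCl] = 10^(pH − pKa) = 10^(7.23 − 7.54) = 0.4898; fraction as HOCl = 1/(1 + 0.4898) = 0.6712.
Free chlorine required for 2.99 ppm HOCl: 2.99 / 0.6712 = 4.454 ppm.
FC to add: 4.454 − 0.3 = 4.154 mg/L as Cl₂.
Cl₂ equivalent: 4.154 mg/L × 253,000 L = 1051 g.
Product at 58.5% available Cl: 1051 / 0.585 = 1797 g.

1.80 kg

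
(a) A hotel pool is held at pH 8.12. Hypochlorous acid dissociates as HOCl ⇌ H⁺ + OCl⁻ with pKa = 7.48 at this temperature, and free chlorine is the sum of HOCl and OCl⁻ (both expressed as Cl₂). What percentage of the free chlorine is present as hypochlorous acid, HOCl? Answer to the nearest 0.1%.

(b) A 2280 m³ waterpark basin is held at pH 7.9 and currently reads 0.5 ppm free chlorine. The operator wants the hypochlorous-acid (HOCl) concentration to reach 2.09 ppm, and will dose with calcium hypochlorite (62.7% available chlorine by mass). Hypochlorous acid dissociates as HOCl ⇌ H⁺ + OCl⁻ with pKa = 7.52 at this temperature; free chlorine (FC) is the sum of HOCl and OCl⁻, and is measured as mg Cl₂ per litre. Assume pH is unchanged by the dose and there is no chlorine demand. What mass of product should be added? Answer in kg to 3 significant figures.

(a) [OCl⁻]/[HOCl] = 10^(pH − pKa) = 10^(8.12 − 7.48) = 10^0.64 = 4.365.
(a) Fraction as HOCl = 1 / (1 + 4.365) = 0.1864.

(b) Volume: 2280 m³ = 2,280,000 L.
(b) [OCl⁻]/[HOCl] = 10^(pH − pKa) = 10^(7.9 − 7.52) = 2.399; fraction as HOCl = 1/(1 + 2.399) = 0.2942.
(b) Free chlorine required for 2.09 ppm HOCl: 2.09 / 0.2942 = 7.104 ppm.
(b) FC to add: 7.104 − 0.5 = 6.604 mg/L as Cl₂.
(b) Cl₂ equivalent: 6.604 mg/L × 2,280,000 L = 15,060 g.
(b) Product at 62.7% available Cl: 15,060 / 0.627 = 24,010 g.

(a) 18.6%; (b) 24.0 kg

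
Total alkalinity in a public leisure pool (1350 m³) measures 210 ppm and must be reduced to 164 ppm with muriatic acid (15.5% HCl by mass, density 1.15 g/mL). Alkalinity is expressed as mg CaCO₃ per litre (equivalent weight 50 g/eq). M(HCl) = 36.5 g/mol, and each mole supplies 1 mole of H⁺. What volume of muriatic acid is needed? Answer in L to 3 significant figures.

254 L

Volume: 1350 m³ = 1,350,000 L.
Alkalinity to neutralize: (210 − 164) = 46 mg/L as CaCO₃ × 1,350,000 L = 62,100 g as CaCO₃.
Equivalents of H⁺ required: 62,100 ÷ 50 g/eq = 1242 eq = 1242 mol HCl.
Mass of HCl: 1242 × 36.5 = 45,330 g.
Mass of 15.5% solution: 45,330 / 0.155 = 292,500 g.
Volume: 292,500 g ÷ 1.15 g/mL = 254,300 mL.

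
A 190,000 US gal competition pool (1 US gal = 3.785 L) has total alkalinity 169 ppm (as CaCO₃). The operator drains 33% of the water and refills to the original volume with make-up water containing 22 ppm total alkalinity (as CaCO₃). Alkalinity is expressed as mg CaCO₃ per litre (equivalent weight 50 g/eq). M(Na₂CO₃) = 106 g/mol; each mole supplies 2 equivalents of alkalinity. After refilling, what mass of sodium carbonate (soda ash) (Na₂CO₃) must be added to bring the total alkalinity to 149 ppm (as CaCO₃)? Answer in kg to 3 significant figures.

21.7 kg

Volume: 190,000 US gal × 3.785 L/gal = 719,150 L.
After draining 33% and refilling: 169 × 0.67 + 22 × 0.33 = 120.49 ppm.
Deficit to target: 149 − 120.49 = 28.51 mg/L.
As CaCO₃: 28.51 mg/L × 719,150 L = 20,500 g; ÷ 50 g/eq ÷ 2 = 205 mol Na₂CO₃.
Mass: 205 × 106 = 21,730 g.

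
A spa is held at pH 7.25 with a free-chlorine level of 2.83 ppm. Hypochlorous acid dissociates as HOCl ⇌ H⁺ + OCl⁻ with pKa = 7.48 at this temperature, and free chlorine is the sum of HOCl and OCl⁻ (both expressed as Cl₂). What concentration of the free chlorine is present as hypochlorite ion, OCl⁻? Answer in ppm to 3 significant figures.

[OCl⁻]/[HOCl] = 10^(pH − pKa) = 10^(7.25 − 7.48) = 10^-0.23 = 0.5888.
Fraction as HOCl = 1 / (1 + 0.5888) = 0.6294.
OCl⁻ = (1 − 0.6294) × 2.83 ppm = 1.049 ppm.

1.05 ppm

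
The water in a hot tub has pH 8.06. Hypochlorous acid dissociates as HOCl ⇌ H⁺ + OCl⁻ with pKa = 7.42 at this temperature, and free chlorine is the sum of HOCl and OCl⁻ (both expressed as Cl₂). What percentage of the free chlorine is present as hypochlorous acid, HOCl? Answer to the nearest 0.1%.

18.6%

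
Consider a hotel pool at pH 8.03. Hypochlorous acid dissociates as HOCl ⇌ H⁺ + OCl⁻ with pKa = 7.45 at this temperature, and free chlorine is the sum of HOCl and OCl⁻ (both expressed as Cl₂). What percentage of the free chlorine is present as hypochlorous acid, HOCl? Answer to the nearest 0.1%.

20.8%

[OCl⁻]/[HOCl] = 10^(pH − pKa) = 10^(8.03 − 7.45) = 10^0.58 = 3.802.
Fraction as HOCl = 1 / (1 + 3.802) = 0.2083.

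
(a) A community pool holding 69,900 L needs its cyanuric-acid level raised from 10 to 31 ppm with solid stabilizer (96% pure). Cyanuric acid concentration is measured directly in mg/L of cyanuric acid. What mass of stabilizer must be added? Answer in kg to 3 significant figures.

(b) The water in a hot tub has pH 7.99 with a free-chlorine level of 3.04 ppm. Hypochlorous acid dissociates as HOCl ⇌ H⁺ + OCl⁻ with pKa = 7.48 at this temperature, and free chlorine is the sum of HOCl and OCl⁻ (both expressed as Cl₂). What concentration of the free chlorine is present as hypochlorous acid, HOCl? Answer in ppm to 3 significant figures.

(a) CYA to add: (31 − 10) = 21 mg/L × 69,900 L = 1468 g cyanuric acid.
(a) At 96% purity: 1468 / 0.96 = 1529 g product.

(b) [OCl⁻]/[HOCl] = 10^(pH − pKa) = 10^(7.99 − 7.48) = 10^0.51 = 3.236.
(b) Fraction as HOCl = 1 / (1 + 3.236) = 0.2361.
(b) HOCl = 0.2361 × 3.04 ppm = 0.7177 ppm.

(a) 1.53 kg; (b) 0.718 ppm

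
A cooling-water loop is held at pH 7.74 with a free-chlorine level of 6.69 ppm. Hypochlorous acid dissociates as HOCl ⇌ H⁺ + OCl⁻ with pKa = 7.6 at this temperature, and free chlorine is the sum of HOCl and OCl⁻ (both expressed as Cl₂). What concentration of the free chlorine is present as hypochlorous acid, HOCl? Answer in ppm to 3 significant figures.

2.81 ppm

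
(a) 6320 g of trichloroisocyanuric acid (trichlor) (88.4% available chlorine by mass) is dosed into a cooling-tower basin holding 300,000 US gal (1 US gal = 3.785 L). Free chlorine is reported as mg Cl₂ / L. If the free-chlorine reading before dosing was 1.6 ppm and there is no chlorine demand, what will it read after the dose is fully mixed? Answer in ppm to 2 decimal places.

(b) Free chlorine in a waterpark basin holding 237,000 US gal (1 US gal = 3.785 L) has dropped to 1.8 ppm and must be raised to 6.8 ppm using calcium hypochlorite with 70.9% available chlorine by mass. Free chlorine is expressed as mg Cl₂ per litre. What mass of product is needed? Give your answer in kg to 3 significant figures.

(a) 6.52 ppm; (b) 6.33 kg

(a) Volume: 300,000 US gal × 3.785 L/gal = 1,135,500 L.
(a) Available chlorine delivered: 6320 g × 0.884 = 5587 g as Cl₂.
(a) Concentration rise: 5587 g / 1,135,500 L = 4.92 mg/L = 4.92 ppm.
(a) Final FC: 1.6 + 4.92 = 6.52 ppm.

(b) Volume: 237,000 US gal × 3.785 L/gal = 897,045 L.
(b) Chlorine deficit: 6.8 − 1.8 = 5 ppm = 5 mg/L as Cl₂.
(b) Cl₂ equivalent needed: 5 mg/L × 897,045 L = 4,485,000 mg = 4485 g.
(b) Product at 70.9% available chlorine: 4485 / 0.709 = 6326 g.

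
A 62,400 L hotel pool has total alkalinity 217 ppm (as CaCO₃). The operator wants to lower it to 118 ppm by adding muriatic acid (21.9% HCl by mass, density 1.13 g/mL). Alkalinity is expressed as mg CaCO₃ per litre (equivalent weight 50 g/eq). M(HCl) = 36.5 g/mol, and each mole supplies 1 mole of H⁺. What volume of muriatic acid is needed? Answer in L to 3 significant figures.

18.2 L

Alkalinity to neutralize: (217 − 118) = 99 mg/L as CaCO₃ × 62,400 L = 6178 g as CaCO₃.
Equivalents of H⁺ required: 6178 ÷ 50 g/eq = 123.6 eq = 123.6 mol HCl.
Mass of HCl: 123.6 × 36.5 = 4510 g.
Mass of 21.9% solution: 4510 / 0.219 = 20,590 g.
Volume: 20,590 g ÷ 1.13 g/mL = 18,220 mL.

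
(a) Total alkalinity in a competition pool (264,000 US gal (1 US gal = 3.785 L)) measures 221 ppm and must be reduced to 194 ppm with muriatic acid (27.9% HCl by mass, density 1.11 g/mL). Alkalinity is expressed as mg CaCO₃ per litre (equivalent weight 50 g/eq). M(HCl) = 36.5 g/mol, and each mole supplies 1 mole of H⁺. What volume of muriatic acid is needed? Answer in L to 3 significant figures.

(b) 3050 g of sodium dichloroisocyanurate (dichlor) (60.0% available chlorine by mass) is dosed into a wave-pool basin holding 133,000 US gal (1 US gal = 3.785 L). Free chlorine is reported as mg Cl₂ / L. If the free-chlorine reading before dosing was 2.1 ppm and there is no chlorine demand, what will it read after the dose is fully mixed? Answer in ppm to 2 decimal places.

(a) 63.6 L; (b) 5.74 ppm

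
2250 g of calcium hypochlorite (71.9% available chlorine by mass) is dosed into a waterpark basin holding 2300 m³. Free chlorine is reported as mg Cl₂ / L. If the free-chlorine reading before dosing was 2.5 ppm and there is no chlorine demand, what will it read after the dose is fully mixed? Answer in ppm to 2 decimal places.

3.20 ppm

Volume: 2300 m³ = 2,300,000 L.
Available chlorine delivered: 2250 g × 0.719 = 1618 g as Cl₂.
Concentration rise: 1618 g / 2,300,000 L = 0.7034 mg/L = 0.70 ppm.
Final FC: 2.5 + 0.70 = 3.20 ppm.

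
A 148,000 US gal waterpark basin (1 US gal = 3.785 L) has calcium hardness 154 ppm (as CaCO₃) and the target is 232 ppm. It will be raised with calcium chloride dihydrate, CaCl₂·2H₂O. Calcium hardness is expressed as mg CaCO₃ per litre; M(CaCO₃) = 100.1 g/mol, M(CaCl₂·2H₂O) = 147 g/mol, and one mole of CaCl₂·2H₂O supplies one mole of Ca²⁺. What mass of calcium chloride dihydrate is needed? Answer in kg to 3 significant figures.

Volume: 148,000 US gal × 3.785 L/gal = 560,180 L.
Hardness to add: (232 − 154) = 78 mg/L as CaCO₃ × 560,180 L = 43,690 g as CaCO₃.
Moles of Ca²⁺ (1 mol Ca²⁺ ≡ 1 mol CaCO₃): 43,690 / 100.1 g/mol = 436.5 mol.
Mass of CaCl₂·2H₂O: 436.5 × 147 = 64,170 g.

64.2 kg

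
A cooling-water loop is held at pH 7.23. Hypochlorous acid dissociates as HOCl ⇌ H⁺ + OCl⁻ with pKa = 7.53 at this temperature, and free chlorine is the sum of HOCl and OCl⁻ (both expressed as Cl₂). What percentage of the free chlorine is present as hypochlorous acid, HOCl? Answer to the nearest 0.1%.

66.6%

[OCl⁻]/[HOCl] = 10^(pH − pKa) = 10^(7.23 − 7.53) = 10^-0.30 = 0.5012.
Fraction as HOCl = 1 / (1 + 0.5012) = 0.6661.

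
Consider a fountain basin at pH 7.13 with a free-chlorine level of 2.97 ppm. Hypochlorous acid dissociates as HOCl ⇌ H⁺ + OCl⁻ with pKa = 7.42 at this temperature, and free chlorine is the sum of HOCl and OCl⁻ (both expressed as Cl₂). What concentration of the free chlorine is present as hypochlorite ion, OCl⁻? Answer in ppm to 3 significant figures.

1.01 ppm

[OCl⁻]/[HOCl] = 10^(pH − pKa) = 10^(7.13 − 7.42) = 10^-0.29 = 0.5129.
Fraction as HOCl = 1 / (1 + 0.5129) = 0.661.
OCl⁻ = (1 − 0.661) × 2.97 ppm = 1.007 ppm.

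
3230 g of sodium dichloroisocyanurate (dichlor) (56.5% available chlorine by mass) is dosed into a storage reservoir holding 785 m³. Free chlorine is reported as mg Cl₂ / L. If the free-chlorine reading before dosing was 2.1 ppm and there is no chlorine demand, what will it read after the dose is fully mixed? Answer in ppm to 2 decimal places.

Volume: 785 m³ = 785,000 L.
Available chlorine delivered: 3230 g × 0.565 = 1825 g as Cl₂.
Concentration rise: 1825 g / 785,000 L = 2.325 mg/L = 2.32 ppm.
Final FC: 2.1 + 2.32 = 4.42 ppm.

4.42 ppm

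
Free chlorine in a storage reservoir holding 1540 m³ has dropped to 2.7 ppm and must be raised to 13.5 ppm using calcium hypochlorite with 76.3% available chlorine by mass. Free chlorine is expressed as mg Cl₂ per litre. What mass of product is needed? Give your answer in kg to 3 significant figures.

21.8 kg

Volume: 1540 m³ = 1,540,000 L.
Chlorine deficit: 13.5 − 2.7 = 10.8 ppm = 10.8 mg/L as Cl₂.
Cl₂ equivalent needed: 10.8 mg/L × 1,540,000 L = 16,630,000 mg = 16,630 g.
Product at 76.3% available chlorine: 16,630 / 0.763 = 21,800 g.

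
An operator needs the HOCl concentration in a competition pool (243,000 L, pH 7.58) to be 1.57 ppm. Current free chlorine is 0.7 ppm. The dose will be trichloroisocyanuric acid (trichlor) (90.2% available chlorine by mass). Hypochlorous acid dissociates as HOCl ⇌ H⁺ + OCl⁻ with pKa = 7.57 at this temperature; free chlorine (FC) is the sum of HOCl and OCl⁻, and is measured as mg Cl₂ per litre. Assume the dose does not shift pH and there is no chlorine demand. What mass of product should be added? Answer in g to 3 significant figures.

667 g

[OCl⁻]/[HOCl] = 10^(pH − pKa) = 10^(7.58 − 7.57) = 1.023; fraction as HOCl = 1/(1 + 1.023) = 0.4942.
Free chlorine required for 1.57 ppm HOCl: 1.57 / 0.4942 = 3.177 ppm.
FC to add: 3.177 − 0.7 = 2.477 mg/L as Cl₂.
Cl₂ equivalent: 2.477 mg/L × 243,000 L = 601.8 g.
Product at 90.2% available Cl: 601.8 / 0.902 = 667.2 g.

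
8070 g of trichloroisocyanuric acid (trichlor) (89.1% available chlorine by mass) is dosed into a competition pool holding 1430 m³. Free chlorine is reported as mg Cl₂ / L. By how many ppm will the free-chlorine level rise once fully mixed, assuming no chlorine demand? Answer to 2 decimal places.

5.03 ppm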